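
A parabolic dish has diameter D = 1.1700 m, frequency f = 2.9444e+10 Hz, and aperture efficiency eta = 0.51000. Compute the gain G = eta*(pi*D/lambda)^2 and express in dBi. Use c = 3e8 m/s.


lambda = c / f = 3.0000e+08 / 2.9444e+10 = 0.01018883 m
G_linear = 0.51000 * (pi * 1.1700 / 0.01018883)^2 = 66373.24
G_dBi = 10 * log10(66373.24) = 48.22 dBi

48.22 dBi


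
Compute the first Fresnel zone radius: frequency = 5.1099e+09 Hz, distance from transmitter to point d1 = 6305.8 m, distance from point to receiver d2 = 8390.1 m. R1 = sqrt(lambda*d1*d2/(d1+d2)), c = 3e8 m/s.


lambda = c / f = 3.0000e+08 / 5.1099e+09 = 0.05870956 m
R1 = sqrt(0.05870956 * 6305.8 * 8390.1 / (6305.8 + 8390.1)) = 14.54 m

14.54 m


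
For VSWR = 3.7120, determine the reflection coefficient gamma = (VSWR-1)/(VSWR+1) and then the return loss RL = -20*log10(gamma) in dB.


gamma = (3.7120 - 1) / (3.7120 + 1) = 0.5755518
RL = -20 * log10(0.5755518) = 4.798 dB

4.798 dB


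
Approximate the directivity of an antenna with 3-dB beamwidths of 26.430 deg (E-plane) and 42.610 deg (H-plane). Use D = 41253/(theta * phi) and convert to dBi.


D_linear = 41253 / (26.430 * 42.610) = 36.63084
D_dBi = 10 * log10(36.63084) = 15.64 dBi

15.64 dBi


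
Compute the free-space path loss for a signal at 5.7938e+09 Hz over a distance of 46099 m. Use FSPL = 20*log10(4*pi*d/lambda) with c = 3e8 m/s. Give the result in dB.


lambda = c / f = 3.0000e+08 / 5.7938e+09 = 0.05177949 m
FSPL = 20 * log10(4*pi*46099/0.05177949) = 141.0 dB

141.0 dB


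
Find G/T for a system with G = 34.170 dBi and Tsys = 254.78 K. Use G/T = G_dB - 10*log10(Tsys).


G/T = 34.170 - 10*log10(254.78) = 34.170 - 24.06165 = 10.11 dB/K

10.11 dB/K


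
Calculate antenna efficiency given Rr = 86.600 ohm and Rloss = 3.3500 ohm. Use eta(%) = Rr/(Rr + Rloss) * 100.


eta = 86.600 / (86.600 + 3.3500) * 100 = 96.28%

96.28%


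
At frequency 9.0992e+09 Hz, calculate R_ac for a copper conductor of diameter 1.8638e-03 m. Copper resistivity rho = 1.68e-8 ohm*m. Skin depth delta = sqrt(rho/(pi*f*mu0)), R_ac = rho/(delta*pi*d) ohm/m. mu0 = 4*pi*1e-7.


delta = sqrt(1.68e-8 / (pi * 9.0992e+09 * 4*pi*1e-7)) = 6.838694e-07 m
R_ac = 1.68e-8 / (6.838694e-07 * pi * 1.8638e-03) = 4.196 ohm/m

4.196 ohm/m


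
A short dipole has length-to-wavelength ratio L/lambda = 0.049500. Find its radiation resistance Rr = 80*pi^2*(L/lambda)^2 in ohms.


Rr = 80 * pi^2 * (0.049500)^2 = 80 * 9.869604 * 2.450250e-03 = 1.935 ohm

1.935 ohm


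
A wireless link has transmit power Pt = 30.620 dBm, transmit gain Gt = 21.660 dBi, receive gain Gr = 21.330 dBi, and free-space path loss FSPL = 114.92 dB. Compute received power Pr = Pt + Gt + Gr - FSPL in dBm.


Pr = 30.620 + 21.660 + 21.330 - 114.92 = -41.31 dBm

-41.31 dBm


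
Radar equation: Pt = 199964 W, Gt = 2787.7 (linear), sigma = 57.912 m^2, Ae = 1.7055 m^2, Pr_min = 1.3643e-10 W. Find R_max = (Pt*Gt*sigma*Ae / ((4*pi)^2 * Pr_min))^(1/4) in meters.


R^4 = 199964*2787.7*57.912*1.7055 / ((4*pi)^2 * 1.3643e-10) = 2.555574e+18
R_max = 2.555574e+18^0.25 = 39983 m

39983 m


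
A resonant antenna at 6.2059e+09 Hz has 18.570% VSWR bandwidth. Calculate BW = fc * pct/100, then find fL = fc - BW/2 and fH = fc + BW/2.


BW = 6.2059e+09 * 18.570/100 = 1.152436e+09 Hz
fL = 6.2059e+09 - 1.152436e+09/2 = 5.630e+09 Hz
fH = 6.2059e+09 + 1.152436e+09/2 = 6.782e+09 Hz

BW=1.152e+09 Hz, fL=5.630e+09 Hz, fH=6.782e+09 Hz


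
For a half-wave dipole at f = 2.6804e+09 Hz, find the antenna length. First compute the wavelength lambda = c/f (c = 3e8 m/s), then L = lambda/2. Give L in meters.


lambda = c / f = 3.0000e+08 / 2.6804e+09 = 0.1119236 m
L = lambda / 2 = 0.1119236 / 2 = 0.05596 m

0.05596 m


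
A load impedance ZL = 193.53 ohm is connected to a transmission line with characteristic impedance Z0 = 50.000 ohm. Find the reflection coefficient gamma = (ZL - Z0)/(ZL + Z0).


gamma = (193.53 - 50.000) / (193.53 + 50.000) = 0.5894

0.5894


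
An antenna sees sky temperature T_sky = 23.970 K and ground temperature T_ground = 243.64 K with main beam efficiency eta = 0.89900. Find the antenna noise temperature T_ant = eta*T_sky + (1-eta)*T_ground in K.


T_ant = 0.89900 * 23.970 + (1 - 0.89900) * 243.64 = 46.16 K

46.16 K


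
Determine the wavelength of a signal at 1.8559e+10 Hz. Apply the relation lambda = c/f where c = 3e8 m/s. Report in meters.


lambda = c / f = 3.0000e+08 / 1.8559e+10 = 0.01616 m

0.01616 m


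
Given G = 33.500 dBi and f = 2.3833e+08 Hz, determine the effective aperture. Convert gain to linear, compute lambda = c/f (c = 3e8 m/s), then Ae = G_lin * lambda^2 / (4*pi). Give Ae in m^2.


lambda = c / f = 3.0000e+08 / 2.3833e+08 = 1.258759 m
G_linear = 10^(33.500/10) = 2238.721
Ae = G_linear * lambda^2 / (4*pi) = 2238.721 * 1.258759^2 / (4*pi) = 282.3 m^2

282.3 m^2


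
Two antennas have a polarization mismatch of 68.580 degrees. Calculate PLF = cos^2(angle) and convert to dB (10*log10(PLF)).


PLF_linear = cos^2(68.580 deg) = 0.1333723
PLF_dB = 10 * log10(0.1333723) = -8.749 dB

-8.749 dB


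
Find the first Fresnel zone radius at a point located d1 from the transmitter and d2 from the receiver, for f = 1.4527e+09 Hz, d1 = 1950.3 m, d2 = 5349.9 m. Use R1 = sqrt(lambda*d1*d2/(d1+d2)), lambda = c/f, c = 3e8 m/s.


lambda = c / f = 3.0000e+08 / 1.4527e+09 = 0.2065120 m
R1 = sqrt(0.2065120 * 1950.3 * 5349.9 / (1950.3 + 5349.9)) = 17.18 m

17.18 m


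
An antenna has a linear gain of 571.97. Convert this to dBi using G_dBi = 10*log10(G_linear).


G_dBi = 10 * log10(571.97) = 27.57 dBi

27.57 dBi


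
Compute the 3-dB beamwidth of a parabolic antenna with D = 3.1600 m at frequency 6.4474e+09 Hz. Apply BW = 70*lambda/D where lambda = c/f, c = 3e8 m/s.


lambda = c / f = 3.0000e+08 / 6.4474e+09 = 0.04653038 m
BW = 70 * 0.04653038 / 3.1600 = 1.031 deg

1.031 deg


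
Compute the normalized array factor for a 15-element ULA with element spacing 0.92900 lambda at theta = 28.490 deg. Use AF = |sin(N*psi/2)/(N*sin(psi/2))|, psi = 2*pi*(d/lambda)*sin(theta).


psi = 2*pi*0.92900*sin(28.490 deg) = 2.784318 rad
AF = |sin(15*2.784318/2) / (15*sin(2.784318/2))| = 0.06064

0.06064


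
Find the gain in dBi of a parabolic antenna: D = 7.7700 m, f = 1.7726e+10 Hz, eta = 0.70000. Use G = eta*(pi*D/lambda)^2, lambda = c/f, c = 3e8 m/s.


lambda = c / f = 3.0000e+08 / 1.7726e+10 = 0.01692429 m
G_linear = 0.70000 * (pi * 7.7700 / 0.01692429)^2 = 1.456193e+06
G_dBi = 10 * log10(1.456193e+06) = 61.63 dBi

61.63 dBi


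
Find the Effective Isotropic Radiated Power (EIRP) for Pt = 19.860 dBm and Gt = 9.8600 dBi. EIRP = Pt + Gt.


EIRP = Pt + Gt = 19.860 + 9.8600 = 29.72 dBm

29.72 dBm


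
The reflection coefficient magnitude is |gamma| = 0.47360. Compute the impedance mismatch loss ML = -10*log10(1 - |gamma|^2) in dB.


ML = -10 * log10(1 - 0.47360^2) = -10 * log10(0.77570304) = 1.103 dB

1.103 dB


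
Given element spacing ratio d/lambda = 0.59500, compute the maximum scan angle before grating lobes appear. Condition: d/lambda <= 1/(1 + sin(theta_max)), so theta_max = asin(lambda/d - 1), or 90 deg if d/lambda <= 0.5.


lambda/d - 1 = 1/0.59500 - 1 = 0.6806723
theta_max = asin(0.6806723) = 42.90 deg

42.90 deg


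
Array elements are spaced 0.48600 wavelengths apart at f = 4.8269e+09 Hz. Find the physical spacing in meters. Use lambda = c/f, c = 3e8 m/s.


lambda = c / f = 3.0000e+08 / 4.8269e+09 = 0.06215169 m
d = 0.48600 * 0.06215169 = 0.03021 m

0.03021 m


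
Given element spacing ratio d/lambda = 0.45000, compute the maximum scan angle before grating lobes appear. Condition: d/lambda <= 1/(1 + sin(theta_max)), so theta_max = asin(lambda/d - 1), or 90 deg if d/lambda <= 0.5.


lambda/d - 1 = 1/0.45000 - 1 = 1.222222 >= 1
d/lambda <= 0.5, so the array can scan to endfire without grating lobes: theta_max = 90 deg

90 deg


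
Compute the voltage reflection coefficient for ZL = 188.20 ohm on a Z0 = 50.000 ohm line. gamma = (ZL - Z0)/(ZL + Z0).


gamma = (188.20 - 50.000) / (188.20 + 50.000) = 0.5802

0.5802


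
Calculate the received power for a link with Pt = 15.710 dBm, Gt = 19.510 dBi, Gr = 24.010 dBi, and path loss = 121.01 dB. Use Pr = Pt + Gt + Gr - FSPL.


Pr = 15.710 + 19.510 + 24.010 - 121.01 = -61.78 dBm

-61.78 dBm


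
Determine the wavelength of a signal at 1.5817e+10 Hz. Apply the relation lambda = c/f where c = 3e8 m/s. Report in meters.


lambda = c / f = 3.0000e+08 / 1.5817e+10 = 0.01897 m

0.01897 m


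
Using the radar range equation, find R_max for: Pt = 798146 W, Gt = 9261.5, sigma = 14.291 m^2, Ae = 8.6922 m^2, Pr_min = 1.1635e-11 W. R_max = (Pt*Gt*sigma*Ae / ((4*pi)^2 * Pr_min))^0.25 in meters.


R^4 = 798146*9261.5*14.291*8.6922 / ((4*pi)^2 * 1.1635e-11) = 4.997697e+20
R_max = 4.997697e+20^0.25 = 149518 m

149518 m


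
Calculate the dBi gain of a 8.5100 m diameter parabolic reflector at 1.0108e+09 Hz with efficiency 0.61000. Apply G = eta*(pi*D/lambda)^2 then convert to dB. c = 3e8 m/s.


lambda = c / f = 3.0000e+08 / 1.0108e+09 = 0.2967946 m
G_linear = 0.61000 * (pi * 8.5100 / 0.2967946)^2 = 4949.675
G_dBi = 10 * log10(4949.675) = 36.95 dBi

36.95 dBi


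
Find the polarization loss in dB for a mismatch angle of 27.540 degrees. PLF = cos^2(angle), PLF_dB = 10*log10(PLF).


PLF_linear = cos^2(27.540 deg) = 0.7862161
PLF_dB = 10 * log10(0.7862161) = -1.045 dB

-1.045 dB


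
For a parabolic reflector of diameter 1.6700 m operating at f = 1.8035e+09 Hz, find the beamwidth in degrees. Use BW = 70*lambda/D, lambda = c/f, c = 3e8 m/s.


lambda = c / f = 3.0000e+08 / 1.8035e+09 = 0.1663432 m
BW = 70 * 0.1663432 / 1.6700 = 6.972 deg

6.972 deg


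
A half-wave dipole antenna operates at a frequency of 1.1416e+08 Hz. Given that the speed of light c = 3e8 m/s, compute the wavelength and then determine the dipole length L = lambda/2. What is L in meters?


lambda = c / f = 3.0000e+08 / 1.1416e+08 = 2.627891 m
L = lambda / 2 = 2.627891 / 2 = 1.314 m

1.314 m


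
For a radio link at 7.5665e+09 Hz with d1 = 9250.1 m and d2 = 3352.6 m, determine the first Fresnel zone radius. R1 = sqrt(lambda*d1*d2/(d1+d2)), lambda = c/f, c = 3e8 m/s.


lambda = c / f = 3.0000e+08 / 7.5665e+09 = 0.03964845 m
R1 = sqrt(0.03964845 * 9250.1 * 3352.6 / (9250.1 + 3352.6)) = 9.877 m

9.877 m


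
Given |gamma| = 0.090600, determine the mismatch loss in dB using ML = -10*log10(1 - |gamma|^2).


ML = -10 * log10(1 - 0.090600^2) = -10 * log10(0.99179164) = 0.03580 dB

0.03580 dB


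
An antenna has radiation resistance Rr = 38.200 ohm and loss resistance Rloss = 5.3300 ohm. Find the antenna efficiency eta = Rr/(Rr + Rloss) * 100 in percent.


eta = 38.200 / (38.200 + 5.3300) * 100 = 87.76%

87.76%


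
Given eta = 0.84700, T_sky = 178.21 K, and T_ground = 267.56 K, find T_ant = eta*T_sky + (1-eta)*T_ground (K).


T_ant = 0.84700 * 178.21 + (1 - 0.84700) * 267.56 = 191.9 K

191.9 K


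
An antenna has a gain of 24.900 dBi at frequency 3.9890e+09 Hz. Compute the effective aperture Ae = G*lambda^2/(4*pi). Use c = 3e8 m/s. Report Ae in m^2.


lambda = c / f = 3.0000e+08 / 3.9890e+09 = 0.07520682 m
G_linear = 10^(24.900/10) = 309.0295
Ae = G_linear * lambda^2 / (4*pi) = 309.0295 * 0.07520682^2 / (4*pi) = 0.1391 m^2

0.1391 m^2


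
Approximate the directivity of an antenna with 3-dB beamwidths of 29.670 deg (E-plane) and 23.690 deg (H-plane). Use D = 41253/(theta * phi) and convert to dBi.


D_linear = 41253 / (29.670 * 23.690) = 58.69119
D_dBi = 10 * log10(58.69119) = 17.69 dBi

17.69 dBi


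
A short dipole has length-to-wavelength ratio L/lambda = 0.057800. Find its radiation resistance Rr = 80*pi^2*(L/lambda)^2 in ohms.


Rr = 80 * pi^2 * (0.057800)^2 = 80 * 9.869604 * 3.340840e-03 = 2.638 ohm

2.638 ohm


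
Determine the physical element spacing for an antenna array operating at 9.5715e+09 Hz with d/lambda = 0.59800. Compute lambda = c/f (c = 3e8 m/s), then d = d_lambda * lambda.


lambda = c / f = 3.0000e+08 / 9.5715e+09 = 0.03134305 m
d = 0.59800 * 0.03134305 = 0.01874 m

0.01874 m


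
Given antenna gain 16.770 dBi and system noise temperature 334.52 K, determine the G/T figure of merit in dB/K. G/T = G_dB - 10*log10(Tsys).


G/T = 16.770 - 10*log10(334.52) = 16.770 - 25.24422 = -8.474 dB/K

-8.474 dB/K


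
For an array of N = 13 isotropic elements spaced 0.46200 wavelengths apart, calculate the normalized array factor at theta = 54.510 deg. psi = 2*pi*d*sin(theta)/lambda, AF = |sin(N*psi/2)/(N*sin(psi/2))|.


psi = 2*pi*0.46200*sin(54.510 deg) = 2.363534 rad
AF = |sin(13*2.363534/2) / (13*sin(2.363534/2))| = 0.02812

0.02812


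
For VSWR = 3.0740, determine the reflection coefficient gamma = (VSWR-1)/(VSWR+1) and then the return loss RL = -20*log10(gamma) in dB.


gamma = (3.0740 - 1) / (3.0740 + 1) = 0.5090820
RL = -20 * log10(0.5090820) = 5.864 dB

5.864 dB


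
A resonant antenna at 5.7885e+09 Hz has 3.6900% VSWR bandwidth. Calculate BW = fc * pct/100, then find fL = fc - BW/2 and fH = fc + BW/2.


BW = 5.7885e+09 * 3.6900/100 = 2.135956e+08 Hz
fL = 5.7885e+09 - 2.135956e+08/2 = 5.682e+09 Hz
fH = 5.7885e+09 + 2.135956e+08/2 = 5.895e+09 Hz

BW=2.136e+08 Hz, fL=5.682e+09 Hz, fH=5.895e+09 Hz


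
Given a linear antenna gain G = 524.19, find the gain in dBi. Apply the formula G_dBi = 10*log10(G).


G_dBi = 10 * log10(524.19) = 27.19 dBi

27.19 dBi


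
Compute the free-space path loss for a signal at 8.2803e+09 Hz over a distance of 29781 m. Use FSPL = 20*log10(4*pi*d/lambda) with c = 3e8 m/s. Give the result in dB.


lambda = c / f = 3.0000e+08 / 8.2803e+09 = 0.03623057 m
FSPL = 20 * log10(4*pi*29781/0.03623057) = 140.3 dB

140.3 dB


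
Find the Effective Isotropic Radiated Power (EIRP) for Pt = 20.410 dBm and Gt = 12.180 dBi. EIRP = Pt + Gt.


EIRP = Pt + Gt = 20.410 + 12.180 = 32.59 dBm

32.59 dBm


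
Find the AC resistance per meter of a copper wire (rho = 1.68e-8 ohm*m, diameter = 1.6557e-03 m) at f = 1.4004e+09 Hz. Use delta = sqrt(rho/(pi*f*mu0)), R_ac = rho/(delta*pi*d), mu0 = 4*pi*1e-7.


delta = sqrt(1.68e-8 / (pi * 1.4004e+09 * 4*pi*1e-7)) = 1.743206e-06 m
R_ac = 1.68e-8 / (1.743206e-06 * pi * 1.6557e-03) = 1.853 ohm/m

1.853 ohm/m


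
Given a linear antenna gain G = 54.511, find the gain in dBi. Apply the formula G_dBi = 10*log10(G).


G_dBi = 10 * log10(54.511) = 17.36 dBi

17.36 dBi


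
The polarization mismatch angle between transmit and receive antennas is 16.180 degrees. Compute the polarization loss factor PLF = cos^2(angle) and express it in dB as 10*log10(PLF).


PLF_linear = cos^2(16.180 deg) = 0.9223509
PLF_dB = 10 * log10(0.9223509) = -0.3510 dB

-0.3510 dB


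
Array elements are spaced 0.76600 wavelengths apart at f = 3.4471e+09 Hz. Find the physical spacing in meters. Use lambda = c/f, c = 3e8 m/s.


lambda = c / f = 3.0000e+08 / 3.4471e+09 = 0.08702968 m
d = 0.76600 * 0.08702968 = 0.06666 m

0.06666 m


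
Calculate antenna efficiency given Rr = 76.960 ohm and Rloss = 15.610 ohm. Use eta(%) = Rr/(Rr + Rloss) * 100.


eta = 76.960 / (76.960 + 15.610) * 100 = 83.14%

83.14%


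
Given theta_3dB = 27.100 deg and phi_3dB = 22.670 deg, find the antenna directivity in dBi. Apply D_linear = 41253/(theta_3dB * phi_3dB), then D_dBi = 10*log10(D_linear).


D_linear = 41253 / (27.100 * 22.670) = 67.14825
D_dBi = 10 * log10(67.14825) = 18.27 dBi

18.27 dBi


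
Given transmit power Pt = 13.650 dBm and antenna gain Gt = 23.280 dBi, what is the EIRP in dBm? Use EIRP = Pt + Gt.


EIRP = Pt + Gt = 13.650 + 23.280 = 36.93 dBm

36.93 dBm


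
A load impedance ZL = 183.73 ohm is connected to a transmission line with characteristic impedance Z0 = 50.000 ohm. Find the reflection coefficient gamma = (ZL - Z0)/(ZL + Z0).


gamma = (183.73 - 50.000) / (183.73 + 50.000) = 0.5722

0.5722


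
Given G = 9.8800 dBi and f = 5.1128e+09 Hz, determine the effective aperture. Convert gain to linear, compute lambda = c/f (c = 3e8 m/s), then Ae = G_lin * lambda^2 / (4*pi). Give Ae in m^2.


lambda = c / f = 3.0000e+08 / 5.1128e+09 = 0.05867626 m
G_linear = 10^(9.8800/10) = 9.727472
Ae = G_linear * lambda^2 / (4*pi) = 9.727472 * 0.05867626^2 / (4*pi) = 2.665e-03 m^2

2.665e-03 m^2


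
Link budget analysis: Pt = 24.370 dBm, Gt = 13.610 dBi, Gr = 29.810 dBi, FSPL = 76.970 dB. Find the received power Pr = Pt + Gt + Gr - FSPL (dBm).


Pr = 24.370 + 13.610 + 29.810 - 76.970 = -9.18 dBm

-9.18 dBm


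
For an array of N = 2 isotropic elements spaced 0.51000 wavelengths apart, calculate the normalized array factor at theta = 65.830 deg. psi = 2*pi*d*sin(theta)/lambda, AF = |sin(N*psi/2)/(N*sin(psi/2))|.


psi = 2*pi*0.51000*sin(65.830 deg) = 2.923507 rad
AF = |sin(2*2.923507/2) / (2*sin(2.923507/2))| = 0.1088

0.1088


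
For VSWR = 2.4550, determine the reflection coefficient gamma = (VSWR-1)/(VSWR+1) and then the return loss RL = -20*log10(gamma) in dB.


gamma = (2.4550 - 1) / (2.4550 + 1) = 0.4211288
RL = -20 * log10(0.4211288) = 7.512 dB

7.512 dB


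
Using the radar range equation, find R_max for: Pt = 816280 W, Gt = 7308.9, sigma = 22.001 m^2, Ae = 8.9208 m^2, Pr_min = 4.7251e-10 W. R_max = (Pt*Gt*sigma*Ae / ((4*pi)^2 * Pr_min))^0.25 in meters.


R^4 = 816280*7308.9*22.001*8.9208 / ((4*pi)^2 * 4.7251e-10) = 1.569303e+19
R_max = 1.569303e+19^0.25 = 62940 m

62940 m


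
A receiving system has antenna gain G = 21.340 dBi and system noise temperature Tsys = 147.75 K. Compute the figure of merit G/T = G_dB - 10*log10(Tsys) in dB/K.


G/T = 21.340 - 10*log10(147.75) = 21.340 - 21.69527 = -0.3553 dB/K

-0.3553 dB/K


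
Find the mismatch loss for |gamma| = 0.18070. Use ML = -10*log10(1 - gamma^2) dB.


ML = -10 * log10(1 - 0.18070^2) = -10 * log10(0.96734751) = 0.1442 dB

0.1442 dB


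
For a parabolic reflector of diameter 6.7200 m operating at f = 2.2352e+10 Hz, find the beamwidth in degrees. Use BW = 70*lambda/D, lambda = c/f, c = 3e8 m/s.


lambda = c / f = 3.0000e+08 / 2.2352e+10 = 0.01342162 m
BW = 70 * 0.01342162 / 6.7200 = 0.1398 deg

0.1398 deg


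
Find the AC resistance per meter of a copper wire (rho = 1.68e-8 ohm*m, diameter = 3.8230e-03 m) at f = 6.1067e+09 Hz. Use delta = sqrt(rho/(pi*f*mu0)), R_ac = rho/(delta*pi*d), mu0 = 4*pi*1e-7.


delta = sqrt(1.68e-8 / (pi * 6.1067e+09 * 4*pi*1e-7)) = 8.347789e-07 m
R_ac = 1.68e-8 / (8.347789e-07 * pi * 3.8230e-03) = 1.676 ohm/m

1.676 ohm/m


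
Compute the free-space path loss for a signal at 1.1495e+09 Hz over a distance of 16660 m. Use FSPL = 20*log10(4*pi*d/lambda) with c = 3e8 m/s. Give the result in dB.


lambda = c / f = 3.0000e+08 / 1.1495e+09 = 0.2609830 m
FSPL = 20 * log10(4*pi*16660/0.2609830) = 118.1 dB

118.1 dB


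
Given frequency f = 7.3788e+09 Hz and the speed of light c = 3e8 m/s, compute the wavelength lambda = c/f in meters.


lambda = c / f = 3.0000e+08 / 7.3788e+09 = 0.04066 m

0.04066 m


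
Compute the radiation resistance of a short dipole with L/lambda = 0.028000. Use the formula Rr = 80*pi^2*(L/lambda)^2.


Rr = 80 * pi^2 * (0.028000)^2 = 80 * 9.869604 * 7.840000e-04 = 0.6190 ohm

0.6190 ohm


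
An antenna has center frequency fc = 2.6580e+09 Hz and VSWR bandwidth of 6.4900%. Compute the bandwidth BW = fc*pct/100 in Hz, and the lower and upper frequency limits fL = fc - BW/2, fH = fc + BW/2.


BW = 2.6580e+09 * 6.4900/100 = 1.725042e+08 Hz
fL = 2.6580e+09 - 1.725042e+08/2 = 2.572e+09 Hz
fH = 2.6580e+09 + 1.725042e+08/2 = 2.744e+09 Hz

BW=1.725e+08 Hz, fL=2.572e+09 Hz, fH=2.744e+09 Hz


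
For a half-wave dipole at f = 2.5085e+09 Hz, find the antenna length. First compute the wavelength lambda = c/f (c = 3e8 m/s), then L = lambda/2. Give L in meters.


lambda = c / f = 3.0000e+08 / 2.5085e+09 = 0.1195934 m
L = lambda / 2 = 0.1195934 / 2 = 0.05980 m

0.05980 m


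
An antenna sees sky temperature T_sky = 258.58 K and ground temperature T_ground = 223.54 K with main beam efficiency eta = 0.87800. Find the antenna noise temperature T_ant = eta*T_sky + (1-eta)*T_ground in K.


T_ant = 0.87800 * 258.58 + (1 - 0.87800) * 223.54 = 254.3 K

254.3 K


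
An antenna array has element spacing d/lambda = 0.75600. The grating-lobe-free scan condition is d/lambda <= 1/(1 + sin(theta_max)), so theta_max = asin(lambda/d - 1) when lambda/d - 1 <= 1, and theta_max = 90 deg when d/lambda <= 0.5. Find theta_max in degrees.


lambda/d - 1 = 1/0.75600 - 1 = 0.3227513
theta_max = asin(0.3227513) = 18.83 deg

18.83 deg


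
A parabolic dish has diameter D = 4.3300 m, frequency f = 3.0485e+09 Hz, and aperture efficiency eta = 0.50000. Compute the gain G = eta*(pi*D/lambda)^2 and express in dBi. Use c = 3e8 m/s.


lambda = c / f = 3.0000e+08 / 3.0485e+09 = 0.09840905 m
G_linear = 0.50000 * (pi * 4.3300 / 0.09840905)^2 = 9553.785
G_dBi = 10 * log10(9553.785) = 39.80 dBi

39.80 dBi


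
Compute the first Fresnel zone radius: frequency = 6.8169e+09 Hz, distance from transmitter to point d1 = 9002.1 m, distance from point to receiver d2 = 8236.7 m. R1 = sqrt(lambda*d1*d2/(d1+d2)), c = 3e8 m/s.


lambda = c / f = 3.0000e+08 / 6.8169e+09 = 0.04400827 m
R1 = sqrt(0.04400827 * 9002.1 * 8236.7 / (9002.1 + 8236.7)) = 13.76 m

13.76 m


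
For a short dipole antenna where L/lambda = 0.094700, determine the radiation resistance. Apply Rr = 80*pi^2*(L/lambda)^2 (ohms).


Rr = 80 * pi^2 * (0.094700)^2 = 80 * 9.869604 * 8.968090e-03 = 7.081 ohm

7.081 ohm


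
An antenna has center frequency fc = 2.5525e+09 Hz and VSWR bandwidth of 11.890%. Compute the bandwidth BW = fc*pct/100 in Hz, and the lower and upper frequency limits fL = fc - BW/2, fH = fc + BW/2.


BW = 2.5525e+09 * 11.890/100 = 3.034922e+08 Hz
fL = 2.5525e+09 - 3.034922e+08/2 = 2.401e+09 Hz
fH = 2.5525e+09 + 3.034922e+08/2 = 2.704e+09 Hz

BW=3.035e+08 Hz, fL=2.401e+09 Hz, fH=2.704e+09 Hz


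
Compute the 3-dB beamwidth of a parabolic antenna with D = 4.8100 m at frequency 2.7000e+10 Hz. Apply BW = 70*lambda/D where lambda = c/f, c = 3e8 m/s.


lambda = c / f = 3.0000e+08 / 2.7000e+10 = 0.01111111 m
BW = 70 * 0.01111111 / 4.8100 = 0.1617 deg

0.1617 deg


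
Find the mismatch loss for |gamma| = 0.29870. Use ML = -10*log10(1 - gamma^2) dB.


ML = -10 * log10(1 - 0.29870^2) = -10 * log10(0.91077831) = 0.4059 dB

0.4059 dB


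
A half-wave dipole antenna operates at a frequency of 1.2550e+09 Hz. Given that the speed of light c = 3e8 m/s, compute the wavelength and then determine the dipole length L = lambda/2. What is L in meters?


lambda = c / f = 3.0000e+08 / 1.2550e+09 = 0.2390438 m
L = lambda / 2 = 0.2390438 / 2 = 0.1195 m

0.1195 m


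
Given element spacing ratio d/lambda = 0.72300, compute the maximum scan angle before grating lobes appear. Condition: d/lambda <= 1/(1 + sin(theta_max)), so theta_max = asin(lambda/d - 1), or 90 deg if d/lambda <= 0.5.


lambda/d - 1 = 1/0.72300 - 1 = 0.3831259
theta_max = asin(0.3831259) = 22.53 deg

22.53 deg


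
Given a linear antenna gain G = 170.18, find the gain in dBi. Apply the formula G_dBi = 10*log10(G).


G_dBi = 10 * log10(170.18) = 22.31 dBi

22.31 dBi


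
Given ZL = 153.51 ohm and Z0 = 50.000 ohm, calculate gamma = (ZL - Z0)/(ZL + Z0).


gamma = (153.51 - 50.000) / (153.51 + 50.000) = 0.5086

0.5086


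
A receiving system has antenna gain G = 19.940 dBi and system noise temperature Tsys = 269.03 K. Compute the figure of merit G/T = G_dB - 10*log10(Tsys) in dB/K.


G/T = 19.940 - 10*log10(269.03) = 19.940 - 24.29801 = -4.358 dB/K

-4.358 dB/K


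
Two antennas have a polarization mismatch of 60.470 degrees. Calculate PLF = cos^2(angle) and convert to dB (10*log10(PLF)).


PLF_linear = cos^2(60.470 deg) = 0.2429299
PLF_dB = 10 * log10(0.2429299) = -6.145 dB

-6.145 dB


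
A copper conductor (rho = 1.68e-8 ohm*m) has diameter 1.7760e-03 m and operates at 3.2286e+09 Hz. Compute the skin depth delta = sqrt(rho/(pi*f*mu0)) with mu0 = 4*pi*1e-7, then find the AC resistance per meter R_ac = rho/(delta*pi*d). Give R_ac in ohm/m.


delta = sqrt(1.68e-8 / (pi * 3.2286e+09 * 4*pi*1e-7)) = 1.148068e-06 m
R_ac = 1.68e-8 / (1.148068e-06 * pi * 1.7760e-03) = 2.623 ohm/m

2.623 ohm/m


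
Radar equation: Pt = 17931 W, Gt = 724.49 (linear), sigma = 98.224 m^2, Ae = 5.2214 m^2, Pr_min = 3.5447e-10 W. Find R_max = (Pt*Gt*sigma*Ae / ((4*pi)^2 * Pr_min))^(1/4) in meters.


R^4 = 17931*724.49*98.224*5.2214 / ((4*pi)^2 * 3.5447e-10) = 1.190261e+17
R_max = 1.190261e+17^0.25 = 18574 m

18574 m


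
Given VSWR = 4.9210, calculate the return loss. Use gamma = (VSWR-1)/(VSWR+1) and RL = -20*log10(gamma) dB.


gamma = (4.9210 - 1) / (4.9210 + 1) = 0.6622192
RL = -20 * log10(0.6622192) = 3.580 dB

3.580 dB


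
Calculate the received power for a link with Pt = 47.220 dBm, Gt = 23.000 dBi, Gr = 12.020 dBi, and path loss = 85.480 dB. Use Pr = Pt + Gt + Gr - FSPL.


Pr = 47.220 + 23.000 + 12.020 - 85.480 = -3.24 dBm

-3.24 dBm


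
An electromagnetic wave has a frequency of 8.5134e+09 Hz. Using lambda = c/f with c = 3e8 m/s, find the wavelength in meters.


lambda = c / f = 3.0000e+08 / 8.5134e+09 = 0.03524 m

0.03524 m


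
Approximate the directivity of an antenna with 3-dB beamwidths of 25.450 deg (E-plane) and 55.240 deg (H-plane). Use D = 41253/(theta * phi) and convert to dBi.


D_linear = 41253 / (25.450 * 55.240) = 29.34365
D_dBi = 10 * log10(29.34365) = 14.68 dBi

14.68 dBi


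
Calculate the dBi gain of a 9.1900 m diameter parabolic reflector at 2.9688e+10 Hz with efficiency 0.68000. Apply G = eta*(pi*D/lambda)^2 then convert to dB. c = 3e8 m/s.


lambda = c / f = 3.0000e+08 / 2.9688e+10 = 0.01010509 m
G_linear = 0.68000 * (pi * 9.1900 / 0.01010509)^2 = 5.550848e+06
G_dBi = 10 * log10(5.550848e+06) = 67.44 dBi

67.44 dBi


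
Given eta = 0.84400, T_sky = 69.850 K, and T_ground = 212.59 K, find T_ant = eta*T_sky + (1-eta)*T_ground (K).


T_ant = 0.84400 * 69.850 + (1 - 0.84400) * 212.59 = 92.12 K

92.12 K


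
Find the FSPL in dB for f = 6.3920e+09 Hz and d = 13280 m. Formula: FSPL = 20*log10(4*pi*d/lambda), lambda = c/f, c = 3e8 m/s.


lambda = c / f = 3.0000e+08 / 6.3920e+09 = 0.04693367 m
FSPL = 20 * log10(4*pi*13280/0.04693367) = 131.0 dB

131.0 dB


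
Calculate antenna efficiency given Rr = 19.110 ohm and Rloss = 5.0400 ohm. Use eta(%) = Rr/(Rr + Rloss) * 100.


eta = 19.110 / (19.110 + 5.0400) * 100 = 79.13%

79.13%


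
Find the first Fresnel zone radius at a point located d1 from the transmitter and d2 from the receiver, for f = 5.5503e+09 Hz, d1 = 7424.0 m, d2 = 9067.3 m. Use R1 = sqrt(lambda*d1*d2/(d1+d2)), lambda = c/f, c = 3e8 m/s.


lambda = c / f = 3.0000e+08 / 5.5503e+09 = 0.05405113 m
R1 = sqrt(0.05405113 * 7424.0 * 9067.3 / (7424.0 + 9067.3)) = 14.85 m

14.85 m


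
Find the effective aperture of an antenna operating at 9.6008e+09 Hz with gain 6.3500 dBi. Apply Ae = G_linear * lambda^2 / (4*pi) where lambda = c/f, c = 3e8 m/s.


lambda = c / f = 3.0000e+08 / 9.6008e+09 = 0.03124740 m
G_linear = 10^(6.3500/10) = 4.315191
Ae = G_linear * lambda^2 / (4*pi) = 4.315191 * 0.03124740^2 / (4*pi) = 3.353e-04 m^2

3.353e-04 m^2


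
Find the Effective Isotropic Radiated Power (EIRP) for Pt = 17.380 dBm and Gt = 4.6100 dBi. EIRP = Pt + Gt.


EIRP = Pt + Gt = 17.380 + 4.6100 = 21.99 dBm

21.99 dBm


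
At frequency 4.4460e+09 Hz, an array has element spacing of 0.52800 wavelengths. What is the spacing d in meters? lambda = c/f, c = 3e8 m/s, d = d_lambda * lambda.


lambda = c / f = 3.0000e+08 / 4.4460e+09 = 0.06747638 m
d = 0.52800 * 0.06747638 = 0.03563 m

0.03563 m


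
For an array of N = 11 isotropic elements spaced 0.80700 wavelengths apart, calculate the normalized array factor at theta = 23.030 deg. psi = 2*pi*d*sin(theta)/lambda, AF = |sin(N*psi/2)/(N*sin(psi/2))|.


psi = 2*pi*0.80700*sin(23.030 deg) = 1.983658 rad
AF = |sin(11*1.983658/2) / (11*sin(1.983658/2))| = 0.1082

0.1082


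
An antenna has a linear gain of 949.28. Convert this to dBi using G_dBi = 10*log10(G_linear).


G_dBi = 10 * log10(949.28) = 29.77 dBi

29.77 dBi


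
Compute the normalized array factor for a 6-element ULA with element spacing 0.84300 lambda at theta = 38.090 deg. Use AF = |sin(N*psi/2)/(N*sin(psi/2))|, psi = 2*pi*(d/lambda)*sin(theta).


psi = 2*pi*0.84300*sin(38.090 deg) = 3.267542 rad
AF = |sin(6*3.267542/2) / (6*sin(3.267542/2))| = 0.06161

0.06161


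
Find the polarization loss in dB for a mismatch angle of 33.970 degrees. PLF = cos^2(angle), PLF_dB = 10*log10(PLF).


PLF_linear = cos^2(33.970 deg) = 0.6877887
PLF_dB = 10 * log10(0.6877887) = -1.625 dB

-1.625 dB


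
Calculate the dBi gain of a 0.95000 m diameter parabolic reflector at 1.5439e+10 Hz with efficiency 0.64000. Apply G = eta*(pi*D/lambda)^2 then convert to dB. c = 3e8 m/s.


lambda = c / f = 3.0000e+08 / 1.5439e+10 = 0.01943131 m
G_linear = 0.64000 * (pi * 0.95000 / 0.01943131)^2 = 15098.12
G_dBi = 10 * log10(15098.12) = 41.79 dBi

41.79 dBi


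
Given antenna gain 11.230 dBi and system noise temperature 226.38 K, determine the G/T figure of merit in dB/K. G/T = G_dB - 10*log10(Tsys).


G/T = 11.230 - 10*log10(226.38) = 11.230 - 23.54838 = -12.32 dB/K

-12.32 dB/K


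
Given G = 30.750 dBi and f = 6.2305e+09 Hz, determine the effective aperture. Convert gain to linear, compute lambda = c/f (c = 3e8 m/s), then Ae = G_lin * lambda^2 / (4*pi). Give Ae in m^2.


lambda = c / f = 3.0000e+08 / 6.2305e+09 = 0.04815023 m
G_linear = 10^(30.750/10) = 1188.502
Ae = G_linear * lambda^2 / (4*pi) = 1188.502 * 0.04815023^2 / (4*pi) = 0.2193 m^2

0.2193 m^2


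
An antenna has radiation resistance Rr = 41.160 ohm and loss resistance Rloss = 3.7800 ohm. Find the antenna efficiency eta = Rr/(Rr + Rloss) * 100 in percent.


eta = 41.160 / (41.160 + 3.7800) * 100 = 91.59%

91.59%


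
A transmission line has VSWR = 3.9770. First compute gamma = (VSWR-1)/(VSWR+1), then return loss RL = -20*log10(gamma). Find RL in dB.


gamma = (3.9770 - 1) / (3.9770 + 1) = 0.5981515
RL = -20 * log10(0.5981515) = 4.464 dB

4.464 dB


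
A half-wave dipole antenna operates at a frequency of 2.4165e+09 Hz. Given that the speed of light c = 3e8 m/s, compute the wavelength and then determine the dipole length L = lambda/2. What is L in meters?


lambda = c / f = 3.0000e+08 / 2.4165e+09 = 0.1241465 m
L = lambda / 2 = 0.1241465 / 2 = 0.06207 m

0.06207 m


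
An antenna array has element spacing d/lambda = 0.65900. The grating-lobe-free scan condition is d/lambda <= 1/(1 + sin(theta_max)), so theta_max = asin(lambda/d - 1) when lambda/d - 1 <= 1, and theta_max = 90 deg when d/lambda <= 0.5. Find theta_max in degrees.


lambda/d - 1 = 1/0.65900 - 1 = 0.5174507
theta_max = asin(0.5174507) = 31.16 deg

31.16 deg


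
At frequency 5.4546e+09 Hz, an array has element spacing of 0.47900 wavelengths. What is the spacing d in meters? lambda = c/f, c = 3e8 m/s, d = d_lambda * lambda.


lambda = c / f = 3.0000e+08 / 5.4546e+09 = 0.05499945 m
d = 0.47900 * 0.05499945 = 0.02634 m

0.02634 m


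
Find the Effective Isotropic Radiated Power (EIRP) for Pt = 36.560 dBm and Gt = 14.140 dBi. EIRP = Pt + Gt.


EIRP = Pt + Gt = 36.560 + 14.140 = 50.70 dBm

50.70 dBm


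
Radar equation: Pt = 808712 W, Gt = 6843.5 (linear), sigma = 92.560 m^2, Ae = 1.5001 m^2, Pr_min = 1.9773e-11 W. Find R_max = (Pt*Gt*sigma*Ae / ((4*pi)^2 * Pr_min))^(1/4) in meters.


R^4 = 808712*6843.5*92.560*1.5001 / ((4*pi)^2 * 1.9773e-11) = 2.461067e+20
R_max = 2.461067e+20^0.25 = 125251 m

125251 m


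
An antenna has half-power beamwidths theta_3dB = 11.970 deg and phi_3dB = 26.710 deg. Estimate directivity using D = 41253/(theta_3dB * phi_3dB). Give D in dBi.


D_linear = 41253 / (11.970 * 26.710) = 129.0290
D_dBi = 10 * log10(129.0290) = 21.11 dBi

21.11 dBi


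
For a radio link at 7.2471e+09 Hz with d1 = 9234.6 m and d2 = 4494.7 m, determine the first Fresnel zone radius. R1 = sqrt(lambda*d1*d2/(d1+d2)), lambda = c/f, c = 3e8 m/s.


lambda = c / f = 3.0000e+08 / 7.2471e+09 = 0.04139587 m
R1 = sqrt(0.04139587 * 9234.6 * 4494.7 / (9234.6 + 4494.7)) = 11.19 m

11.19 m


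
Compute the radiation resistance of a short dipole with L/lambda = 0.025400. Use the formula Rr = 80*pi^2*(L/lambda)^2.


Rr = 80 * pi^2 * (0.025400)^2 = 80 * 9.869604 * 6.451600e-04 = 0.5094 ohm

0.5094 ohm


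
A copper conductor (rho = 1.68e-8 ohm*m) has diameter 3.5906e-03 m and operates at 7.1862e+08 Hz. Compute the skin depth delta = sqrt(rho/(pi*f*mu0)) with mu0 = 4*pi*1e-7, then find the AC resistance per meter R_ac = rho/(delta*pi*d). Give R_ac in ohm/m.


delta = sqrt(1.68e-8 / (pi * 7.1862e+08 * 4*pi*1e-7)) = 2.433465e-06 m
R_ac = 1.68e-8 / (2.433465e-06 * pi * 3.5906e-03) = 0.6120 ohm/m

0.6120 ohm/m


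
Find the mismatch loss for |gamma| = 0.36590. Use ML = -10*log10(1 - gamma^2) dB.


ML = -10 * log10(1 - 0.36590^2) = -10 * log10(0.86611719) = 0.6242 dB

0.6242 dB


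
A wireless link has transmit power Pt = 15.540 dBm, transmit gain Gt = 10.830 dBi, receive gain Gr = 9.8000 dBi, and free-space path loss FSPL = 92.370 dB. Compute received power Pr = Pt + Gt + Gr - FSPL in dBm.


Pr = 15.540 + 10.830 + 9.8000 - 92.370 = -56.20 dBm

-56.20 dBm


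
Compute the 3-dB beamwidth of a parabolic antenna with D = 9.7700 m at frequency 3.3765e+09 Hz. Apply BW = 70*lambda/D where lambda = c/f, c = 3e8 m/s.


lambda = c / f = 3.0000e+08 / 3.3765e+09 = 0.08884940 m
BW = 70 * 0.08884940 / 9.7700 = 0.6366 deg

0.6366 deg


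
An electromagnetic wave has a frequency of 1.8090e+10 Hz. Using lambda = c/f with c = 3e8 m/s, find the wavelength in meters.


lambda = c / f = 3.0000e+08 / 1.8090e+10 = 0.01658 m

0.01658 m


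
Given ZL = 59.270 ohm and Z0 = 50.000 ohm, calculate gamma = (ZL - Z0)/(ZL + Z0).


gamma = (59.270 - 50.000) / (59.270 + 50.000) = 0.08484

0.08484


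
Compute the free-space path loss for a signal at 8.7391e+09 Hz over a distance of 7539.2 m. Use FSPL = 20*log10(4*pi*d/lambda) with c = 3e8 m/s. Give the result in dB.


lambda = c / f = 3.0000e+08 / 8.7391e+09 = 0.03432848 m
FSPL = 20 * log10(4*pi*7539.2/0.03432848) = 128.8 dB

128.8 dB


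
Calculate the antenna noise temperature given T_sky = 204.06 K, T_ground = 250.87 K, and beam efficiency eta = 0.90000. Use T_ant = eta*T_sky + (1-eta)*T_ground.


T_ant = 0.90000 * 204.06 + (1 - 0.90000) * 250.87 = 208.7 K

208.7 K


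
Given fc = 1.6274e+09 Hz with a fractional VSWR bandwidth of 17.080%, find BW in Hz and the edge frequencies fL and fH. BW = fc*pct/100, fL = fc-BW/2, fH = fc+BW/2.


BW = 1.6274e+09 * 17.080/100 = 2.779599e+08 Hz
fL = 1.6274e+09 - 2.779599e+08/2 = 1.488e+09 Hz
fH = 1.6274e+09 + 2.779599e+08/2 = 1.766e+09 Hz

BW=2.780e+08 Hz, fL=1.488e+09 Hz, fH=1.766e+09 Hz


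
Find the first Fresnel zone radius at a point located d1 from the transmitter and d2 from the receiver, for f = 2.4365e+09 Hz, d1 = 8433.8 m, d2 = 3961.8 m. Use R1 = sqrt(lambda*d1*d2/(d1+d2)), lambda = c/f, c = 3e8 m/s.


lambda = c / f = 3.0000e+08 / 2.4365e+09 = 0.1231274 m
R1 = sqrt(0.1231274 * 8433.8 * 3961.8 / (8433.8 + 3961.8)) = 18.22 m

18.22 m


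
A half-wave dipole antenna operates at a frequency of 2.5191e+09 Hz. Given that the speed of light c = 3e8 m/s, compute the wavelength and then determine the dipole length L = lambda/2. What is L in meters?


lambda = c / f = 3.0000e+08 / 2.5191e+09 = 0.1190902 m
L = lambda / 2 = 0.1190902 / 2 = 0.05955 m

0.05955 m


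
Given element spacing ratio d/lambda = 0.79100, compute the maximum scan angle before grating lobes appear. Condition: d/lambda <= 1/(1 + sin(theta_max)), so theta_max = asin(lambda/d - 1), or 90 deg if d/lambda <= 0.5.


lambda/d - 1 = 1/0.79100 - 1 = 0.2642225
theta_max = asin(0.2642225) = 15.32 deg

15.32 deg


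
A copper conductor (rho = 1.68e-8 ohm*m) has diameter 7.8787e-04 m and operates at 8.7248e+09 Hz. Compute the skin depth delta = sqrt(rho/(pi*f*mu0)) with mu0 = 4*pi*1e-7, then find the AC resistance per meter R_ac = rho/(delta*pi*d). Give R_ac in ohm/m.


delta = sqrt(1.68e-8 / (pi * 8.7248e+09 * 4*pi*1e-7)) = 6.983884e-07 m
R_ac = 1.68e-8 / (6.983884e-07 * pi * 7.8787e-04) = 9.719 ohm/m

9.719 ohm/m


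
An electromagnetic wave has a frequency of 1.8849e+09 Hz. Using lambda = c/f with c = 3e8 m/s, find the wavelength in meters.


lambda = c / f = 3.0000e+08 / 1.8849e+09 = 0.1592 m

0.1592 m


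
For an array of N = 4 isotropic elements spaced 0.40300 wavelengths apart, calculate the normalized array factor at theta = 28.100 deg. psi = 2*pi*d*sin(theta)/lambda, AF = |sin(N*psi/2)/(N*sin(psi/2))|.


psi = 2*pi*0.40300*sin(28.100 deg) = 1.192660 rad
AF = |sin(4*1.192660/2) / (4*sin(1.192660/2))| = 0.3055

0.3055


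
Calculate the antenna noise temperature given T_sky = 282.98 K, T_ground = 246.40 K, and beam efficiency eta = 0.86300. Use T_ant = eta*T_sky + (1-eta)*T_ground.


T_ant = 0.86300 * 282.98 + (1 - 0.86300) * 246.40 = 278.0 K

278.0 K


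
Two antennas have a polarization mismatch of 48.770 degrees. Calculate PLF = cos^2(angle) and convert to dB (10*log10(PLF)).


PLF_linear = cos^2(48.770 deg) = 0.4343908
PLF_dB = 10 * log10(0.4343908) = -3.621 dB

-3.621 dB


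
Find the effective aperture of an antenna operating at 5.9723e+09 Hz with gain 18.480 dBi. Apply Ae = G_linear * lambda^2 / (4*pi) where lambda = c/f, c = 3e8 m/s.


lambda = c / f = 3.0000e+08 / 5.9723e+09 = 0.05023190 m
G_linear = 10^(18.480/10) = 70.46931
Ae = G_linear * lambda^2 / (4*pi) = 70.46931 * 0.05023190^2 / (4*pi) = 0.01415 m^2

0.01415 m^2


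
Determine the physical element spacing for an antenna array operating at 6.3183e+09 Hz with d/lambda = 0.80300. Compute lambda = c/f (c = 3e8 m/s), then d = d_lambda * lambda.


lambda = c / f = 3.0000e+08 / 6.3183e+09 = 0.04748113 m
d = 0.80300 * 0.04748113 = 0.03813 m

0.03813 m


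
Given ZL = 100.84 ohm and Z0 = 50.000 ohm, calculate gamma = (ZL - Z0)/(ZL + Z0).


gamma = (100.84 - 50.000) / (100.84 + 50.000) = 0.3370

0.3370


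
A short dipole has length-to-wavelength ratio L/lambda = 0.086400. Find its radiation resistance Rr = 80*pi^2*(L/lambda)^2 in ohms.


Rr = 80 * pi^2 * (0.086400)^2 = 80 * 9.869604 * 7.464960e-03 = 5.894 ohm

5.894 ohm


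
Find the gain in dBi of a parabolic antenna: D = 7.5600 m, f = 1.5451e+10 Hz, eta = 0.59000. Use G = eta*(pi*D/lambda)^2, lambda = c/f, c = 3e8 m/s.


lambda = c / f = 3.0000e+08 / 1.5451e+10 = 0.01941622 m
G_linear = 0.59000 * (pi * 7.5600 / 0.01941622)^2 = 882807.4
G_dBi = 10 * log10(882807.4) = 59.46 dBi

59.46 dBi


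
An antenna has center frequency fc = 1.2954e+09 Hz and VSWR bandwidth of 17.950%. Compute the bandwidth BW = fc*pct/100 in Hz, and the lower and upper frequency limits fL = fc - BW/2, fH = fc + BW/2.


BW = 1.2954e+09 * 17.950/100 = 2.325243e+08 Hz
fL = 1.2954e+09 - 2.325243e+08/2 = 1.179e+09 Hz
fH = 1.2954e+09 + 2.325243e+08/2 = 1.412e+09 Hz

BW=2.325e+08 Hz, fL=1.179e+09 Hz, fH=1.412e+09 Hz


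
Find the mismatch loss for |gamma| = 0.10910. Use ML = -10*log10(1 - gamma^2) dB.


ML = -10 * log10(1 - 0.10910^2) = -10 * log10(0.98809719) = 0.05200 dB

0.05200 dB


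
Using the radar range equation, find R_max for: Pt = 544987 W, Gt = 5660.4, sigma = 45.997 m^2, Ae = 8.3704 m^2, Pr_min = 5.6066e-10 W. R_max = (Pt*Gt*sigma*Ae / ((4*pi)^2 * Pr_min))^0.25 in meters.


R^4 = 544987*5660.4*45.997*8.3704 / ((4*pi)^2 * 5.6066e-10) = 1.341497e+19
R_max = 1.341497e+19^0.25 = 60520 m

60520 m


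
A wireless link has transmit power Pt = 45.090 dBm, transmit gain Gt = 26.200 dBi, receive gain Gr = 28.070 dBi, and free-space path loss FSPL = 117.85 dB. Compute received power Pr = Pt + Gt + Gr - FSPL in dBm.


Pr = 45.090 + 26.200 + 28.070 - 117.85 = -18.49 dBm

-18.49 dBm
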